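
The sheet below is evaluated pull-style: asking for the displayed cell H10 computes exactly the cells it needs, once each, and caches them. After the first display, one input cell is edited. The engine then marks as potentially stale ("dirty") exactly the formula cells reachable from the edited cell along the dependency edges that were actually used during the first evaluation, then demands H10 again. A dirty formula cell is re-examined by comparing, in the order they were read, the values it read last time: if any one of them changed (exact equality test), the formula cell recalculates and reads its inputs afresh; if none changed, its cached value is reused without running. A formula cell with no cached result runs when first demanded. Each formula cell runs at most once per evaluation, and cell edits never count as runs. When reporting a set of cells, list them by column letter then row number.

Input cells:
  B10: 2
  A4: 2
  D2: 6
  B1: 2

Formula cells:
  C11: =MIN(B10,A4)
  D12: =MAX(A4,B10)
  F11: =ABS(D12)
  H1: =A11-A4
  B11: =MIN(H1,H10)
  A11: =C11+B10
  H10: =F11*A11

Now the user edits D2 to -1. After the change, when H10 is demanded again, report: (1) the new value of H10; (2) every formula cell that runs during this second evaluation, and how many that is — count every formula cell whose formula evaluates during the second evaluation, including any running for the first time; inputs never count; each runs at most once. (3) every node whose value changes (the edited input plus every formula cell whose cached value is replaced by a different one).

Demanding H10 again yields 8.
0 formula cells run: none.
The nodes whose values change: D2.
Note the shortcut — nothing in the graph depends on D2 at all, so no recomputation happens.

First demand of the output computes:
  C11 = MIN(2, 2) = 2
  A11 = 2 + 2 = 4
  D12 = MAX(2, 2) = 2
  F11 = ABS(2) = 2
  H10 = 2 * 4 = 8

After the edit, cleaning proceeds:
  no node depends on D2 at all; the second demand re-runs nothing.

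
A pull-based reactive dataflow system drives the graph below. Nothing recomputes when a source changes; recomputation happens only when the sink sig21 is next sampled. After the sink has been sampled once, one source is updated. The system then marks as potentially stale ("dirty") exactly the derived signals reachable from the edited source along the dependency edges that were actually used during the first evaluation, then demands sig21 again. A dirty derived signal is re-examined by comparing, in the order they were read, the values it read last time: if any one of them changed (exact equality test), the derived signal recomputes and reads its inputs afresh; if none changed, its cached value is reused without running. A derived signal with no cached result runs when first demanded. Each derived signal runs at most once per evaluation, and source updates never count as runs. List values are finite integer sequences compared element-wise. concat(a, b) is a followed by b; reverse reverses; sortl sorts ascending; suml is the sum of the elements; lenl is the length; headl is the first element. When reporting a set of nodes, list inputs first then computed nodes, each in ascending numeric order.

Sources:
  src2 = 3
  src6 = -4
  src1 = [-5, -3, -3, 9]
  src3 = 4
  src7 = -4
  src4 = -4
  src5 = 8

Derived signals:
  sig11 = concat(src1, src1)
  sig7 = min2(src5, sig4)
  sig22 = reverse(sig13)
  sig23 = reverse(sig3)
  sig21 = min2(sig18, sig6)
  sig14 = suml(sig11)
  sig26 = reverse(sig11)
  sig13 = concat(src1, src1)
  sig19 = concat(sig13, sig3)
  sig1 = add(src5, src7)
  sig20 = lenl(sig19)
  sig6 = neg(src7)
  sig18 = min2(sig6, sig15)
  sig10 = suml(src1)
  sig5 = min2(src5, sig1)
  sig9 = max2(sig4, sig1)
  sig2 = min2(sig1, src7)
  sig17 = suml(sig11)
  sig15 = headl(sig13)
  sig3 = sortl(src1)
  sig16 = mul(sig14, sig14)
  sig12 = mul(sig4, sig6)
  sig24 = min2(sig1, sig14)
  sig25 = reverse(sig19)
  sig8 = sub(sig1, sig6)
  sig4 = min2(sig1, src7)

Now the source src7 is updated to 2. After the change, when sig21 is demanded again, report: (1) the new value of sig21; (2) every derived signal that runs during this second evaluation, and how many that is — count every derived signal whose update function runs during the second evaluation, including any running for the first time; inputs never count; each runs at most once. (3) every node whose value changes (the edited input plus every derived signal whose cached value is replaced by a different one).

New value of sig21: -5.
Derived signals that run: sig6, sig18, sig21 — 3 in total.
Values that change: src7, sig6.

First evaluation (everything demanded from the output):
  sig6 = neg(-4) = 4
  sig13 = concat([-5, -3, -3, 9], [-5, -3, -3, 9]) = [-5, -3, -3, 9, -5, -3, -3, 9]
  sig15 = headl([-5, -3, -3, 9, -5, -3, -3, 9]) = -5
  sig18 = min2(4, -5) = -5
  sig21 = min2(-5, 4) = -5

Propagation after the edit:
  sig6: runs — src7 -4->2; result -2.
  sig18: runs — sig6 4->-2; result -5 (same value as before).
  sig21: runs — sig6 4->-2; result -5 (same value as before).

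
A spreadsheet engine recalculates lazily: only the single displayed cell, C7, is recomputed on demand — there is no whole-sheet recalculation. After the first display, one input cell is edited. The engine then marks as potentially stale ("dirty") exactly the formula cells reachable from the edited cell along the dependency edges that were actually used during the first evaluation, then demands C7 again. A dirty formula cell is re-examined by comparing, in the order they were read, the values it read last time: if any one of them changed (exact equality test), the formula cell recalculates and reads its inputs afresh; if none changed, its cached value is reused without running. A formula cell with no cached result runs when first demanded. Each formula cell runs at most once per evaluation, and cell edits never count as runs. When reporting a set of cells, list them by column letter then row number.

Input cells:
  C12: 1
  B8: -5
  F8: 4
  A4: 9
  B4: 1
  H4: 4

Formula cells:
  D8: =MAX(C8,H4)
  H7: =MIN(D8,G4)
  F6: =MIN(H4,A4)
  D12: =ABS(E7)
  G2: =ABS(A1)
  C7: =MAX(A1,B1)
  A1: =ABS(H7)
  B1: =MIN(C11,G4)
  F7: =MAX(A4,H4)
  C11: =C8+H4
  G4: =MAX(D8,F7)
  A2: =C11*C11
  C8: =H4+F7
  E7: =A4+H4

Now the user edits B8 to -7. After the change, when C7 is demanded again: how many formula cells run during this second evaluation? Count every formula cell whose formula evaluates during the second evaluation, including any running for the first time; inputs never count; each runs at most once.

First evaluation (everything demanded from the output):
  F7 = MAX(9, 4) = 9
  C8 = 4 + 9 = 13
  C11 = 13 + 4 = 17
  D8 = MAX(13, 4) = 13
  G4 = MAX(13, 9) = 13
  B1 = MIN(17, 13) = 13
  H7 = MIN(13, 13) = 13
  A1 = ABS(13) = 13
  C7 = MAX(13, 13) = 13

Propagation after the edit:
  B8 feeds no computation that the output demands — nothing is marked dirty and nothing runs.

Key observation: B8 is never demanded by the output, so the edit triggers no recomputation at all.

Formula cells that run: none — 0 in total.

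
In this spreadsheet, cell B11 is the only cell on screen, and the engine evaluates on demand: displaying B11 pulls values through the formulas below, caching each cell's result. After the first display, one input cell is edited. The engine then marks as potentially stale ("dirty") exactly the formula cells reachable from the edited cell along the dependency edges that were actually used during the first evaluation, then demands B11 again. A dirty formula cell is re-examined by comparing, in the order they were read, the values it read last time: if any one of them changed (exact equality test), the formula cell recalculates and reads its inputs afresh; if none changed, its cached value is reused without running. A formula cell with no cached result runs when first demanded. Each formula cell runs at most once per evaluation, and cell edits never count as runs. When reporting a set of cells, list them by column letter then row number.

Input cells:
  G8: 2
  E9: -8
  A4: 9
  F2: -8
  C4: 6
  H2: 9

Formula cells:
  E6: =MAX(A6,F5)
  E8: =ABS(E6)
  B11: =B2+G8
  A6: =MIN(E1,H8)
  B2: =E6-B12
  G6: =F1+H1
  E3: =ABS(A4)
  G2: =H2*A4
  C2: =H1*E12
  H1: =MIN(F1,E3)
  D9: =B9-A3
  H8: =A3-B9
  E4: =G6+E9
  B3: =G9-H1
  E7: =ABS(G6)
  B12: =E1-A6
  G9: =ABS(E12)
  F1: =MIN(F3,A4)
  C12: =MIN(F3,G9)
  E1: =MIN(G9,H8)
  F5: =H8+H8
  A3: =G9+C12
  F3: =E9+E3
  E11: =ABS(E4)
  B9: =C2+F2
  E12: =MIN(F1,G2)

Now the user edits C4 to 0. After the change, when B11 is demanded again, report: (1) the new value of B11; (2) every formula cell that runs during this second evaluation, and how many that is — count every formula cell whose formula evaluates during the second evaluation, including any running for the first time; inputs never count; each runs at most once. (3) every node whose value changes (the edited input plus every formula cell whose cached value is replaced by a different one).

Initial pass — values computed on the first demand:
  E3 = ABS(9) = 9
  F3 = -8 + 9 = 1
  F1 = MIN(1, 9) = 1
  G2 = 9 * 9 = 81
  E12 = MIN(1, 81) = 1
  G9 = ABS(1) = 1
  C12 = MIN(1, 1) = 1
  A3 = 1 + 1 = 2
  H1 = MIN(1, 9) = 1
  C2 = 1 * 1 = 1
  B9 = 1 + -8 = -7
  H8 = 2 - -7 = 9
  E1 = MIN(1, 9) = 1
  A6 = MIN(1, 9) = 1
  B12 = 1 - 1 = 0
  F5 = 9 + 9 = 18
  E6 = MAX(1, 18) = 18
  B2 = 18 - 0 = 18
  B11 = 18 + 2 = 20

Second demand — change propagation:
  no demanded computation ever read C4, so the edit dirties nothing and nothing runs.

The important point: nothing the output needs ever reads C4, so the edit is invisible to it.

B11 now evaluates to 20.
Run set: none (0 run).
Changed values: C4.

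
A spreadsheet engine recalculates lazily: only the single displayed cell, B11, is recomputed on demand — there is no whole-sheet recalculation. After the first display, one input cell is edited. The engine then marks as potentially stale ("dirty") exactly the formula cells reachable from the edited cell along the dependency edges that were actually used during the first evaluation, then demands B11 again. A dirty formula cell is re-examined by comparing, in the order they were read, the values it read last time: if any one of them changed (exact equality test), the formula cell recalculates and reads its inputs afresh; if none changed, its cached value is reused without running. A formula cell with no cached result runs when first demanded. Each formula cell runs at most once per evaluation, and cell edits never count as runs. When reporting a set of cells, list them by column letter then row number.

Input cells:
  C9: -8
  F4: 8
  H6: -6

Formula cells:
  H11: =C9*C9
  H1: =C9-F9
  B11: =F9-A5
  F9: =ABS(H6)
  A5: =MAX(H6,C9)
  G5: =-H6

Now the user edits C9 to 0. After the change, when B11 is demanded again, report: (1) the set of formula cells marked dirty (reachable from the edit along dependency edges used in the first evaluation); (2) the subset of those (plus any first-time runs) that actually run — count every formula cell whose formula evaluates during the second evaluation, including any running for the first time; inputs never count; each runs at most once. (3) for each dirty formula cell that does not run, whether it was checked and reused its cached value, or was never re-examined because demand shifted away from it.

First evaluation (everything demanded from the output):
  A5 = MAX(-6, -8) = -6
  F9 = ABS(-6) = 6
  B11 = 6 - -6 = 12

Propagation after the edit:
  A5: runs — C9 -8->0; result 0.
  B11: runs — A5 -6->0; result 6.

Marked dirty: A5, B11.
Formula cells that run: A5, B11 — 2 in total.
Every dirty formula cell ran.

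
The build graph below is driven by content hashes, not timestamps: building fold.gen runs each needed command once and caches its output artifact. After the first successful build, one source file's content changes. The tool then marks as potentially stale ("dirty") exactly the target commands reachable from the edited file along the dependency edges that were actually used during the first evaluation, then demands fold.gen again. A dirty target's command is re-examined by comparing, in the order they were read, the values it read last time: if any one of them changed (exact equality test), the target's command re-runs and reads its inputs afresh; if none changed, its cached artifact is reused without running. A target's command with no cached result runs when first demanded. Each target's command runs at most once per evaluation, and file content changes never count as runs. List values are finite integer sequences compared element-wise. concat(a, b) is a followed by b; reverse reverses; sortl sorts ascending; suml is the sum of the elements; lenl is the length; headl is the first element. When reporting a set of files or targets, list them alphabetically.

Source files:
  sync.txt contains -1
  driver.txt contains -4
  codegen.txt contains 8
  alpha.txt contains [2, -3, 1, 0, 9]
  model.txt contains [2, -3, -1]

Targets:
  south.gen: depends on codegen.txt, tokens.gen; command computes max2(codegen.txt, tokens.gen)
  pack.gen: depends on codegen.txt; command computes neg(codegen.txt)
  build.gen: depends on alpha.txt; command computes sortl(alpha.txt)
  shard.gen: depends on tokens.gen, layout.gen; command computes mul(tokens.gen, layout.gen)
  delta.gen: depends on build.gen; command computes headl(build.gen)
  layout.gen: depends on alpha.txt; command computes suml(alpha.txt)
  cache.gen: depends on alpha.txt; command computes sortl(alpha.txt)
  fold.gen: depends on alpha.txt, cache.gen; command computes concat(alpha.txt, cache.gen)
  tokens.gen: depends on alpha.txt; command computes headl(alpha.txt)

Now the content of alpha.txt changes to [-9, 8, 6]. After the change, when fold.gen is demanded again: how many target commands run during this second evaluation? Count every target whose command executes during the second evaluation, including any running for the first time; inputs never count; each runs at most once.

Initial pass — values computed on the first demand:
  cache.gen = sortl([2, -3, 1, 0, 9]) = [-3, 0, 1, 2, 9]
  fold.gen = concat([2, -3, 1, 0, 9], [-3, 0, 1, 2, 9]) = [2, -3, 1, 0, 9, -3, 0, 1, 2, 9]

Second demand — change propagation:
  cache.gen: re-runs because alpha.txt [2, -3, 1, 0, 9]->[-9, 8, 6]; new result [-9, 6, 8].
  fold.gen: re-runs because alpha.txt [2, -3, 1, 0, 9]->[-9, 8, 6]; cache.gen [-3, 0, 1, 2, 9]->[-9, 6, 8]; new result [-9, 8, 6, -9, 6, 8].

Run set: cache.gen, fold.gen (2 run).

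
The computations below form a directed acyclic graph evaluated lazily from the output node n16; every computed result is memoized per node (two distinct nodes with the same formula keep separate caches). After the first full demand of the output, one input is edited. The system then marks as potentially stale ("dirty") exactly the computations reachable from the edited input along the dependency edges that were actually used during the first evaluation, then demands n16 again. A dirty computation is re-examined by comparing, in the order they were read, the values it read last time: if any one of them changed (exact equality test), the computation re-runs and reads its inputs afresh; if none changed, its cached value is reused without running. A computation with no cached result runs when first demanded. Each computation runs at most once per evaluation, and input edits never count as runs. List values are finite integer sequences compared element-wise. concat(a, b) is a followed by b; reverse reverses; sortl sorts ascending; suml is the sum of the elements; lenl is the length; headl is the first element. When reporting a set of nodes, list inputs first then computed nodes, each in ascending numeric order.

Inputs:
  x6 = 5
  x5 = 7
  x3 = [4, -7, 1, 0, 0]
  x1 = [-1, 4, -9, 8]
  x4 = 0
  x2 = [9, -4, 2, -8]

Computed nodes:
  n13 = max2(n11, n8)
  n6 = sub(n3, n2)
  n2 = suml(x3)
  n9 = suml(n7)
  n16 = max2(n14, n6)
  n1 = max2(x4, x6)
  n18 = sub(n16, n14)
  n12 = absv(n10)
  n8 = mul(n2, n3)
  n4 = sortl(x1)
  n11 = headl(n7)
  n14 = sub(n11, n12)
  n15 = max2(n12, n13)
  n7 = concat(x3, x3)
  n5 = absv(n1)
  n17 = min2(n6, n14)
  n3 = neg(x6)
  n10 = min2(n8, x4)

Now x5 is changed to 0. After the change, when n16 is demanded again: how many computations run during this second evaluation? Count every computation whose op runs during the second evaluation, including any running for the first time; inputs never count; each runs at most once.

First demand of the output computes:
  n2 = suml([4, -7, 1, 0, 0]) = -2
  n3 = neg(5) = -5
  n6 = sub(-5, -2) = -3
  n7 = concat([4, -7, 1, 0, 0], [4, -7, 1, 0, 0]) = [4, -7, 1, 0, 0, 4, -7, 1, 0, 0]
  n8 = mul(-2, -5) = 10
  n10 = min2(10, 0) = 0
  n11 = headl([4, -7, 1, 0, 0, 4, -7, 1, 0, 0]) = 4
  n12 = absv(0) = 0
  n14 = sub(4, 0) = 4
  n16 = max2(4, -3) = 4

After the edit, cleaning proceeds:
  no node depends on x5 at all; the second demand re-runs nothing.

Note the shortcut — nothing in the graph depends on x5 at all, so no recomputation happens.

0 computations run: none.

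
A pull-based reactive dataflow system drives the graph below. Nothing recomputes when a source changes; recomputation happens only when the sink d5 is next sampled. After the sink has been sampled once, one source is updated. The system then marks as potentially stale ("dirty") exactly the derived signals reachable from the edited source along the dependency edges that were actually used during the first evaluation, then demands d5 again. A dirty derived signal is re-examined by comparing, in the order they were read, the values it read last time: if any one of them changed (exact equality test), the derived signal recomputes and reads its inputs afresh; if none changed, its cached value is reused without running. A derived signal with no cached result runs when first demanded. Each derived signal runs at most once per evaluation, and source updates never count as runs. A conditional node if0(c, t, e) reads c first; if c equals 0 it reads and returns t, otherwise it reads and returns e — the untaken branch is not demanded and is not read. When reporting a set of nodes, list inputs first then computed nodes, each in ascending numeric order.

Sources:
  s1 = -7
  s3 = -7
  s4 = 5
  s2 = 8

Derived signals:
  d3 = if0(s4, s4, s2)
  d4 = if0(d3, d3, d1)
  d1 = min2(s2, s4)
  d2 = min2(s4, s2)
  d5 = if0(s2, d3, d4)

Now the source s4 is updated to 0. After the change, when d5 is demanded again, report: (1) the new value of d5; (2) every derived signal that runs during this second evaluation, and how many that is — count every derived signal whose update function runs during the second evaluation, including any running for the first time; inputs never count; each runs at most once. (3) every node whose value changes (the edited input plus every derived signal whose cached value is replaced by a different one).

New value of d5: 0.
Derived signals that run: d3, d4, d5 — 3 in total.
Values that change: s4, d3, d4, d5.
Key observation: a condition flipped, so demand moved to the other branch — d1 is never re-examined.

First evaluation (everything demanded from the output):
  d1 = min2(8, 5) = 5
  d3 = if0(s4=5 -> else branch s2) = 8
  d4 = if0(d3=8 -> else branch d1) = 5
  d5 = if0(s2=8 -> else branch d4) = 5

Propagation after the edit:
  d1: marked dirty but never re-examined — demand shifted away from it.
  d3: runs — s4 5->0; result 0.
  d4: runs — d3 8->0; result 0.
  d5: runs — d4 5->0; result 0.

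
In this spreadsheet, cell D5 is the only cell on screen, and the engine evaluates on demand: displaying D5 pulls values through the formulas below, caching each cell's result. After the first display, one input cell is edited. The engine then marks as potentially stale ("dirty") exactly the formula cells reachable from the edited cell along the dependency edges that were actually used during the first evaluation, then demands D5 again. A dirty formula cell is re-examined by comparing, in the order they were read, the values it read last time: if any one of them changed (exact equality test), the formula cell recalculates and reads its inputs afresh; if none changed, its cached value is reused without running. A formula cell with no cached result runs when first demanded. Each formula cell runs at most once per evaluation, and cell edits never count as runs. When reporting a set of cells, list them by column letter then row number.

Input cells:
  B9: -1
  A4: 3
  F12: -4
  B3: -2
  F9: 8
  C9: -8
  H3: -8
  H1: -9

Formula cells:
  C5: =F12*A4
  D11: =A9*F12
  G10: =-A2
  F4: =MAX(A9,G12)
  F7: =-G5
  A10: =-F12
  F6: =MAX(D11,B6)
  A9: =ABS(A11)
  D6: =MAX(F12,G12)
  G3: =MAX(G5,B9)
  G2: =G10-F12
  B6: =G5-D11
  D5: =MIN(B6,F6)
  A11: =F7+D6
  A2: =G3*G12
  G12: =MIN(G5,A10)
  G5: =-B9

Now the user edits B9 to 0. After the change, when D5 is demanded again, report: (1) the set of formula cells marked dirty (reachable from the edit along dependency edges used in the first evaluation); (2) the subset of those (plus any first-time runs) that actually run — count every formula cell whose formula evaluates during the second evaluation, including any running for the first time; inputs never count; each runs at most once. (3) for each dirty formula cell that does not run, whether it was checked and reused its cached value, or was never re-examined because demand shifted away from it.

Initial pass — values computed on the first demand:
  A10 = -(-4) = 4
  G5 = -(-1) = 1
  F7 = -(1) = -1
  G12 = MIN(1, 4) = 1
  D6 = MAX(-4, 1) = 1
  A11 = -1 + 1 = 0
  A9 = ABS(0) = 0
  D11 = 0 * -4 = 0
  B6 = 1 - 0 = 1
  F6 = MAX(0, 1) = 1
  D5 = MIN(1, 1) = 1

Second demand — change propagation:
  G5: re-runs because B9 -1->0; new result 0.
  F7: re-runs because G5 1->0; new result 0.
  G12: re-runs because G5 1->0; new result 0.
  D6: re-runs because G12 1->0; new result 0.
  A11: re-runs because F7 -1->0; D6 1->0; new result 0 (unchanged).
  A9: re-examined; everything it read last time is the same (A11 unchanged) — cache 0 kept, no run.
  D11: re-examined; everything it read last time is the same (A9 unchanged, F12 unchanged) — cache 0 kept, no run.
  B6: re-runs because G5 1->0; new result 0.
  F6: re-runs because B6 1->0; new result 0.
  D5: re-runs because B6 1->0; F6 1->0; new result 0.

The important point: at A9 every value read last time is unchanged, so the dirty flag clears without a run.

Dirty set: A9, A11, B6, D5, D6, D11, F6, F7, G5, G12.
Run set: A11, B6, D5, D6, F6, F7, G5, G12 (8 run).
Re-examined without running (cache reused): A9, D11.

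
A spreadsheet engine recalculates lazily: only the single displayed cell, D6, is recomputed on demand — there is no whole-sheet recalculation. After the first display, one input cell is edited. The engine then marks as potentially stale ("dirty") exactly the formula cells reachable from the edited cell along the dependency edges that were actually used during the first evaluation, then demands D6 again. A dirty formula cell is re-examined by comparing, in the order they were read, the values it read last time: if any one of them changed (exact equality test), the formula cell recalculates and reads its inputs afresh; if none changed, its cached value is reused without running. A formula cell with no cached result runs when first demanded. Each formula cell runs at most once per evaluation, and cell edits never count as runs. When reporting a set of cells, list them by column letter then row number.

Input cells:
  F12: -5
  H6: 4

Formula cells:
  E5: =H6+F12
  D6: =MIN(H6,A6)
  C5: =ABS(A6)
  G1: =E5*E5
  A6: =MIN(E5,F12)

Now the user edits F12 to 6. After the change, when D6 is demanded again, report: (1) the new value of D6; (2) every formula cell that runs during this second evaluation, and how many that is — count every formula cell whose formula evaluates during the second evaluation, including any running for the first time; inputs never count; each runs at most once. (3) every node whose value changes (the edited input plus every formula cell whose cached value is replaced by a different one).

New value of D6: 4.
Formula cells that run: A6, D6, E5 — 3 in total.
Values that change: A6, D6, E5, F12.

First evaluation (everything demanded from the output):
  E5 = 4 + -5 = -1
  A6 = MIN(-1, -5) = -5
  D6 = MIN(4, -5) = -5

Propagation after the edit:
  E5: runs — F12 -5->6; result 10.
  A6: runs — E5 -1->10; F12 -5->6; result 6.
  D6: runs — A6 -5->6; result 4.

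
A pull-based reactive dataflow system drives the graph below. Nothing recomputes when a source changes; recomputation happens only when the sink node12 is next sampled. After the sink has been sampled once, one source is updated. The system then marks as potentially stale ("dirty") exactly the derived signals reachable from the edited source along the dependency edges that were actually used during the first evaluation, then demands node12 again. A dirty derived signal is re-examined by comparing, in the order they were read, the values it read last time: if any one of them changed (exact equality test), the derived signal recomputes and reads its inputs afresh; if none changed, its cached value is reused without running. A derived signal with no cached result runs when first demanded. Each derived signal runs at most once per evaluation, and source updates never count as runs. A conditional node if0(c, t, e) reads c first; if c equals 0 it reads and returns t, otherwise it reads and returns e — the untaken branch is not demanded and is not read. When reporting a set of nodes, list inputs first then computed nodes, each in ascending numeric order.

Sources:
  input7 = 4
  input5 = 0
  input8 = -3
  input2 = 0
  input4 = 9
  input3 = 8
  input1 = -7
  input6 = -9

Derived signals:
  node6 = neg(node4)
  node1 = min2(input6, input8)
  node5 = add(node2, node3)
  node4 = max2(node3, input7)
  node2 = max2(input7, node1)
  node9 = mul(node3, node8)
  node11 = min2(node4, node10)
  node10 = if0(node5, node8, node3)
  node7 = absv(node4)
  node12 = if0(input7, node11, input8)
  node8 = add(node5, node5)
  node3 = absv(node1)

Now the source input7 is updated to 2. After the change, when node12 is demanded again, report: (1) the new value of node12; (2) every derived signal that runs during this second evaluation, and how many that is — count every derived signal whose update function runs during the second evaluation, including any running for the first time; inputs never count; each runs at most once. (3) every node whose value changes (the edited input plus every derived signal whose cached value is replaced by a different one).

First evaluation (everything demanded from the output):
  node12 = if0(input7=4 -> else branch input8) = -3

Propagation after the edit:
  node12: runs — input7 4->2; result -3 (same value as before).

New value of node12: -3.
Derived signals that run: node12 — 1 in total.
Values that change: input7.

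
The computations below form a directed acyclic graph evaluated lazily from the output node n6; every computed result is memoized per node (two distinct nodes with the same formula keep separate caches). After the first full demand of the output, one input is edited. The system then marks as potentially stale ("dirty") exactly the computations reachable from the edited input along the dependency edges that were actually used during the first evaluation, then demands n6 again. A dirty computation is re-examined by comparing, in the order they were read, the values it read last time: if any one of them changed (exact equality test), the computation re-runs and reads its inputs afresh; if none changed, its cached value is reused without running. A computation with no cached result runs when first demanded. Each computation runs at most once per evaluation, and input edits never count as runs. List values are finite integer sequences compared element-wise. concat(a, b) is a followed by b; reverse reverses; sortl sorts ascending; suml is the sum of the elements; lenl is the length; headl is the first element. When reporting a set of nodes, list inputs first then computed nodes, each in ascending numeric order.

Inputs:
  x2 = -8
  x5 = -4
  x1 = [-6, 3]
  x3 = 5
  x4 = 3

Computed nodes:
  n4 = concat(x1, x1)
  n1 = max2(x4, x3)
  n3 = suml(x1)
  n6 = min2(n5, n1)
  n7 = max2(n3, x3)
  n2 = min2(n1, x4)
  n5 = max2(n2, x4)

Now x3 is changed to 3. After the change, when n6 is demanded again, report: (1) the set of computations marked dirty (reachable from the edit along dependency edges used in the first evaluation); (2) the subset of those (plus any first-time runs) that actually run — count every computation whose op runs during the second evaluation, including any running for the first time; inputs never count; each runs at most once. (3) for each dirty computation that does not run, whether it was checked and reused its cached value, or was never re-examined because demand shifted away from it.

The edit dirties: n1, n2, n5, n6.
3 computations run: n1, n2, n6.
Cache hits after checking: n5.
Note where the cutoff bites: n5 is checked, finds nothing changed, and keeps its cache.

First demand of the output computes:
  n1 = max2(3, 5) = 5
  n2 = min2(5, 3) = 3
  n5 = max2(3, 3) = 3
  n6 = min2(3, 5) = 3

After the edit, cleaning proceeds:
  n1: a read changed (x3 5->3) — executes, giving 3.
  n2: a read changed (n1 5->3) — executes, giving 3 — identical to its old value.
  n5: dirty, but its reads are unchanged (n2 unchanged, x4 unchanged); cached 3 stands.
  n6: a read changed (n1 5->3) — executes, giving 3 — identical to its old value.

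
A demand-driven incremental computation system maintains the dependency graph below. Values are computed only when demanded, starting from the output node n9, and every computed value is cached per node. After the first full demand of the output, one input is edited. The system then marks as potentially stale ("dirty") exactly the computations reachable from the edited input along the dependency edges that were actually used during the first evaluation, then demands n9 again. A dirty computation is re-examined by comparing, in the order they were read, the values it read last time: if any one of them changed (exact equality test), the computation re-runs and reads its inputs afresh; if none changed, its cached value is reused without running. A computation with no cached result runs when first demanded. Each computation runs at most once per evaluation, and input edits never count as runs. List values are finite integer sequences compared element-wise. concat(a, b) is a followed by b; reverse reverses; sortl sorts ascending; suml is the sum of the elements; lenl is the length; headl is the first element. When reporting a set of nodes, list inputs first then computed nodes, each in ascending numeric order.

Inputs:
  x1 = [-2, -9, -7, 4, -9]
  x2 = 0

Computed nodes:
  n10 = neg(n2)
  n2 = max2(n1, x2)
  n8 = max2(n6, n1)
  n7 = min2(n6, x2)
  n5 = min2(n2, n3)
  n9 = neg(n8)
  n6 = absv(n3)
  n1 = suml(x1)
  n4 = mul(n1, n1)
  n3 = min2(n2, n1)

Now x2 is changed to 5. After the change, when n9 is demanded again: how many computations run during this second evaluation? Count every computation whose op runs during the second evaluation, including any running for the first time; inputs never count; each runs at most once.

First evaluation (everything demanded from the output):
  n1 = suml([-2, -9, -7, 4, -9]) = -23
  n2 = max2(-23, 0) = 0
  n3 = min2(0, -23) = -23
  n6 = absv(-23) = 23
  n8 = max2(23, -23) = 23
  n9 = neg(23) = -23

Propagation after the edit:
  n2: runs — x2 0->5; result 5.
  n3: runs — n2 0->5; result -23 (same value as before).
  n6: checked — values it read are unchanged (n3 unchanged); reused cached 23 without running.
  n8: checked — values it read are unchanged (n6 unchanged, n1 unchanged); reused cached 23 without running.
  n9: checked — values it read are unchanged (n8 unchanged); reused cached -23 without running.

Key observation: the change is absorbed at n3 — it re-runs but produces the same value, and the output's value is unchanged.

Computations that run: n2, n3 — 2 in total.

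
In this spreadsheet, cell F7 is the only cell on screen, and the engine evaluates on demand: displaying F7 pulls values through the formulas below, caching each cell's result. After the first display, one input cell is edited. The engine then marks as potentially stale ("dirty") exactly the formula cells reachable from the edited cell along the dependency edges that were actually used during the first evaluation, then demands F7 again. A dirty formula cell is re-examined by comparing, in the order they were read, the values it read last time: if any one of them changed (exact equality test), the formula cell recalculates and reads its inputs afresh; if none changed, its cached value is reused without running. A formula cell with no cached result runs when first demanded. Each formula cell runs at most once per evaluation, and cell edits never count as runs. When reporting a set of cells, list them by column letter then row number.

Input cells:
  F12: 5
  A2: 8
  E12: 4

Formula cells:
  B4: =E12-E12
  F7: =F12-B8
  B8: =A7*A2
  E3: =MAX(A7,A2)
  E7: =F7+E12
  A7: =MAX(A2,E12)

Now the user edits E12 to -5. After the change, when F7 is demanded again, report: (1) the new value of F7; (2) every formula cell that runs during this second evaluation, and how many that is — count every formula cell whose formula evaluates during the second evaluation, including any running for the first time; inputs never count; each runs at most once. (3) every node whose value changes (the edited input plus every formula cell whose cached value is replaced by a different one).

Initial pass — values computed on the first demand:
  A7 = MAX(8, 4) = 8
  B8 = 8 * 8 = 64
  F7 = 5 - 64 = -59

Second demand — change propagation:
  A7: re-runs because E12 4->-5; new result 8 (unchanged).
  B8: re-examined; everything it read last time is the same (A7 unchanged, A2 unchanged) — cache 64 kept, no run.
  F7: re-examined; everything it read last time is the same (F12 unchanged, B8 unchanged) — cache -59 kept, no run.

The important point: A7 recomputes to an identical value, and the output ends up unchanged.

F7 now evaluates to -59.
Run set: A7 (1 run).
Changed values: E12.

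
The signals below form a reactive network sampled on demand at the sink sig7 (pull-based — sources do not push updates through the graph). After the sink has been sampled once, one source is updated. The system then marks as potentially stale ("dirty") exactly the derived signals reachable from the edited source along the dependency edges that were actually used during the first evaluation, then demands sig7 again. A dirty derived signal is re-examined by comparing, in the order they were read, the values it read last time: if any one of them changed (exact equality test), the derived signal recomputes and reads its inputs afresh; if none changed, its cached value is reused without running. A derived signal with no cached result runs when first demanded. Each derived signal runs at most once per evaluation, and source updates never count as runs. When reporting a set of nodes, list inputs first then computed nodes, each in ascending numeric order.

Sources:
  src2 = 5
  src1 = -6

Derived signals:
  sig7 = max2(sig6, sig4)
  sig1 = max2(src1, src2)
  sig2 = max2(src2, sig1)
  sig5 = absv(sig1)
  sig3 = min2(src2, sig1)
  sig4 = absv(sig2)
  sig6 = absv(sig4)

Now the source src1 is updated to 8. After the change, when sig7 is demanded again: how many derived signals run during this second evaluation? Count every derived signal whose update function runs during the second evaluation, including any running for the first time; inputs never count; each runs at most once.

Run set: sig1, sig2, sig4, sig6, sig7 (5 run).

Initial pass — values computed on the first demand:
  sig1 = max2(-6, 5) = 5
  sig2 = max2(5, 5) = 5
  sig4 = absv(5) = 5
  sig6 = absv(5) = 5
  sig7 = max2(5, 5) = 5

Second demand — change propagation:
  sig1: re-runs because src1 -6->8; new result 8.
  sig2: re-runs because sig1 5->8; new result 8.
  sig4: re-runs because sig2 5->8; new result 8.
  sig6: re-runs because sig4 5->8; new result 8.
  sig7: re-runs because sig6 5->8; sig4 5->8; new result 8.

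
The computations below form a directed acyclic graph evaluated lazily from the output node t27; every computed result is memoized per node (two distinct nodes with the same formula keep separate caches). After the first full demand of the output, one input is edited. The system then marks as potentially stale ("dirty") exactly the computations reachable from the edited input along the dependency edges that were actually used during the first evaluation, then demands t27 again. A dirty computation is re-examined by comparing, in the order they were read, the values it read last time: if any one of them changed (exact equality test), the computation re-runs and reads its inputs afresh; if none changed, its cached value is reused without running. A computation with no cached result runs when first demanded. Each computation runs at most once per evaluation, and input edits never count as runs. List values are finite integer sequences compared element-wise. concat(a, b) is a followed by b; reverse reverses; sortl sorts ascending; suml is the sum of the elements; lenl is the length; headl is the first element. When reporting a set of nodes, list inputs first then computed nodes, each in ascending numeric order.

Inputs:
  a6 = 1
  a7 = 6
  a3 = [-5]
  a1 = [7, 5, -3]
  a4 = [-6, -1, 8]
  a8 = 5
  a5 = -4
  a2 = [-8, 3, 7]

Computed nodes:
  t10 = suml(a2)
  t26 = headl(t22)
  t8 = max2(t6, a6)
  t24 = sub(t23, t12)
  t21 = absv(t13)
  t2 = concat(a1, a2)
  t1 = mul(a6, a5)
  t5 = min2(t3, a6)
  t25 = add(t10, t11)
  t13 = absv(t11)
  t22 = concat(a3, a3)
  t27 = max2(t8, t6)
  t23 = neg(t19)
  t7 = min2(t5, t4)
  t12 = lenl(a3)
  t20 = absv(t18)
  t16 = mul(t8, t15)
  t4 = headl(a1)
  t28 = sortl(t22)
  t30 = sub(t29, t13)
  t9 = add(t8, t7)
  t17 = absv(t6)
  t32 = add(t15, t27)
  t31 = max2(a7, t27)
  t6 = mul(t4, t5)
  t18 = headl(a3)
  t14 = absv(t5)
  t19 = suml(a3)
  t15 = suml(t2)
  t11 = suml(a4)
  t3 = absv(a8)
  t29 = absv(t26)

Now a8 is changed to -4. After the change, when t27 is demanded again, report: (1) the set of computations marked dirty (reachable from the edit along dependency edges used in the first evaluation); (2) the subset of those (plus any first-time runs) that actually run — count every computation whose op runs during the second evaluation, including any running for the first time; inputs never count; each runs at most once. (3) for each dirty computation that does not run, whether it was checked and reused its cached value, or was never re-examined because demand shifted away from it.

The edit dirties: t3, t5, t6, t8, t27.
2 computations run: t3, t5.
Cache hits after checking: t6, t8, t27.
Note the absorption at t5: it re-runs yet its value is the same, leaving the output's value untouched.

First demand of the output computes:
  t3 = absv(5) = 5
  t4 = headl([7, 5, -3]) = 7
  t5 = min2(5, 1) = 1
  t6 = mul(7, 1) = 7
  t8 = max2(7, 1) = 7
  t27 = max2(7, 7) = 7

After the edit, cleaning proceeds:
  t3: a read changed (a8 5->-4) — executes, giving 4.
  t5: a read changed (t3 5->4) — executes, giving 1 — identical to its old value.
  t6: dirty, but its reads are unchanged (t4 unchanged, t5 unchanged); cached 7 stands.
  t8: dirty, but its reads are unchanged (t6 unchanged, a6 unchanged); cached 7 stands.
  t27: dirty, but its reads are unchanged (t8 unchanged, t6 unchanged); cached 7 stands.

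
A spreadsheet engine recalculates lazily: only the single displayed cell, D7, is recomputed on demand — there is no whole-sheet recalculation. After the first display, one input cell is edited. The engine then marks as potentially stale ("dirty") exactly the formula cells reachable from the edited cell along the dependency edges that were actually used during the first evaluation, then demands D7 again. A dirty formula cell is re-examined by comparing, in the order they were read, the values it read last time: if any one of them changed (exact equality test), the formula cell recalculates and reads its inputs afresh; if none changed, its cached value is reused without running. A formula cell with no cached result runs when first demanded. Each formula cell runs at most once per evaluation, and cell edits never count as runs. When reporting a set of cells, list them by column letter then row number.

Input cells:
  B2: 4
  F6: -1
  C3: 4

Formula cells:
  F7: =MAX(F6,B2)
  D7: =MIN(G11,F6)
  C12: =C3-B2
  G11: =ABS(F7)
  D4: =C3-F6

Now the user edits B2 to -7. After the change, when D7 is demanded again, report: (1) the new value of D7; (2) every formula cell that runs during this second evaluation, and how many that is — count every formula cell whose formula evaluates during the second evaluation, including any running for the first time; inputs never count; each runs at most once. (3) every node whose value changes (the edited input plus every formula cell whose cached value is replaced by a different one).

First evaluation (everything demanded from the output):
  F7 = MAX(-1, 4) = 4
  G11 = ABS(4) = 4
  D7 = MIN(4, -1) = -1

Propagation after the edit:
  F7: runs — B2 4->-7; result -1.
  G11: runs — F7 4->-1; result 1.
  D7: runs — G11 4->1; result -1 (same value as before).

New value of D7: -1.
Formula cells that run: D7, F7, G11 — 3 in total.
Values that change: B2, F7, G11.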